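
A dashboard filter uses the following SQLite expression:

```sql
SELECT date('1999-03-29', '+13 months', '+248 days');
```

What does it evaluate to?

Adding +13 months to 1999-03-29 gives 2000-04-29.
Applying '+248 days' to 2000-04-29: counting 248 days forward gives 2001-01-02.

2001-01-02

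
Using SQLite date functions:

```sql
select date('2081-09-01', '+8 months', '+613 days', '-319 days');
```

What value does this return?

Adding +8 months to 2081-09-01 gives 2082-05-01.
Applying '+613 days' to 2082-05-01: counting 613 days forward gives 2084-01-04.
Applying '-319 days' to 2084-01-04: counting 319 days back gives 2083-02-19.

2083-02-19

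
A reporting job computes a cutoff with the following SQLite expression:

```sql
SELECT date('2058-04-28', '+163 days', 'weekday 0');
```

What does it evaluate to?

2058-10-13

Applying '+163 days' to 2058-04-28: counting 163 days forward gives 2058-10-08.
`weekday 0` advances to the next Sunday; 2058-10-08 is a Tuesday, so it moves forward to 2058-10-13.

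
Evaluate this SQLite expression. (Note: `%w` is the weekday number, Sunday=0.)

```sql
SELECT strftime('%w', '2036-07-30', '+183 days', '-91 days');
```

First apply '+183 days', '-91 days': 2036-07-30 → 2036-10-30.
2036-10-30 is a Thursday; with Sunday=0 that is 4.

4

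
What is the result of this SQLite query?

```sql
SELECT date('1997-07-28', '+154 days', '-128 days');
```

1997-08-23

Applying '+154 days' to 1997-07-28: counting 154 days forward gives 1997-12-29.
Applying '-128 days' to 1997-12-29: counting 128 days back gives 1997-08-23.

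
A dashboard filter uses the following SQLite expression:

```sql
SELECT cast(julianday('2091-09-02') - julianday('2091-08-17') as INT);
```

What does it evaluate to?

14 days remain in August 2091 after the 17th (31 − 17).
Then 2 days into September 2091.
Total: 14 + 2 = 16.

16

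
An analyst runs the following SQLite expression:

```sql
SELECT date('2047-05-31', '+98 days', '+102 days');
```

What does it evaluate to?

2047-12-17

Applying '+98 days' to 2047-05-31: counting 98 days forward gives 2047-09-06.
Applying '+102 days' to 2047-09-06: counting 102 days forward gives 2047-12-17.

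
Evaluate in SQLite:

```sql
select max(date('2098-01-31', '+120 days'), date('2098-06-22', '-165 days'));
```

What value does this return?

date('2098-01-31', '+120 days') → 2098-05-31.
date('2098-06-22', '-165 days') → 2098-01-08.
Later of the two is 2098-05-31.

2098-05-31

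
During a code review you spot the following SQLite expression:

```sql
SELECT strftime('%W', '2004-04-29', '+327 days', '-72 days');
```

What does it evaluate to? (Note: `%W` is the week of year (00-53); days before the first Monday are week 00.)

First apply '+327 days', '-72 days': 2004-04-29 → 2005-01-09.
2005-01-09 is a Sunday. SQLite's %W counts Mondays since the year started; the result is 01.

01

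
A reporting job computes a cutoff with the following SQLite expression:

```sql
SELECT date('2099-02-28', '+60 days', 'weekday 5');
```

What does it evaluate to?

Applying '+60 days' to 2099-02-28: counting 60 days forward gives 2099-04-29.
`weekday 5` advances to the next Friday; 2099-04-29 is a Wednesday, so it moves forward to 2099-05-01.

2099-05-01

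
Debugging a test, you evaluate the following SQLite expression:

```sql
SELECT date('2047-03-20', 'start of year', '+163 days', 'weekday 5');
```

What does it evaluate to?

2047-06-14

`start of year` rewinds 2047-03-20 to 2047-01-01.
Applying '+163 days' to 2047-01-01: counting 163 days forward gives 2047-06-13.
`weekday 5` advances to the next Friday; 2047-06-13 is a Thursday, so it moves forward to 2047-06-14.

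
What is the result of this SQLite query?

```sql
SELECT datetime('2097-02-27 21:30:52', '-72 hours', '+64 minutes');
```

-72 hours from 2097-02-27 21:30:52 is 2097-02-24 21:30:52 (crosses midnight).
64 minutes = 1h 4m; +64 minutes from 2097-02-24 21:30:52 is 2097-02-24 22:34:52.

2097-02-24 22:34:52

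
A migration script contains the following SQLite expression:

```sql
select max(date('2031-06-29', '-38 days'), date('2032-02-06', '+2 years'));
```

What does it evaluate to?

date('2031-06-29', '-38 days') → 2031-05-22.
date('2032-02-06', '+2 years') → 2034-02-06.
Later of the two is 2034-02-06.

2034-02-06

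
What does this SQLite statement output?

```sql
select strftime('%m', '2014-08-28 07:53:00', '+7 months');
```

First apply '+7 months': 2014-08-28 07:53:00 → 2015-03-28 07:53:00.
`%m` extracts the 2-digit month (01-12): 03.

03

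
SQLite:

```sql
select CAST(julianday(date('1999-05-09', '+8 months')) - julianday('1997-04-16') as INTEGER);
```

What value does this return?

998

Adding +8 months to 1999-05-09 gives 2000-01-09.
14 days remain in April 1997 after the 16th (30 − 16).
Full months from May 1997 through December 1999 contribute their day counts.
Then 9 days into January 2000.
Total: 14 + 31 + 30 + 31 + 31 + 30 + 31 + 30 + 31 + 31 + 28 + 31 + 30 + 31 + 30 + 31 + 31 + 30 + 31 + 30 + 31 + 31 + 28 + 31 + 30 + 31 + 30 + 31 + 31 + 30 + 31 + 30 + 31 + 9 = 998.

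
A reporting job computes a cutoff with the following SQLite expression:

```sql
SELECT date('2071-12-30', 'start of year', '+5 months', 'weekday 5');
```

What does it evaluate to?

2071-06-05

`start of year` rewinds 2071-12-30 to 2071-01-01.
Adding +5 months to 2071-01-01 gives 2071-06-01.
`weekday 5` advances to the next Friday; 2071-06-01 is a Monday, so it moves forward to 2071-06-05.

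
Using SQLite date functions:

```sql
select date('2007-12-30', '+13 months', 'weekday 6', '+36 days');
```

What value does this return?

Adding +13 months to 2007-12-30 gives 2009-01-30.
`weekday 6` advances to the next Saturday; 2009-01-30 is a Friday, so it moves forward to 2009-01-31.
January 2009 has 31 days; 0 remain after the 31st, so 1 days reach 2009-02-01.
February 2009 has 28 days; 27 remain after the 1st, so 28 days reach 2009-03-01.
Advancing 7 more days within March lands on 2009-03-08.

2009-03-08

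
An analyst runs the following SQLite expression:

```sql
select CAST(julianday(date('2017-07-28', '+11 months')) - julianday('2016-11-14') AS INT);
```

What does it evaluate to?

591

Adding +11 months to 2017-07-28 gives 2018-06-28.
16 days remain in November 2016 after the 14th (30 − 14).
Full months from December 2016 through May 2018 contribute their day counts.
Then 28 days into June 2018.
Total: 16 + 31 + 31 + 28 + 31 + 30 + 31 + 30 + 31 + 31 + 30 + 31 + 30 + 31 + 31 + 28 + 31 + 30 + 31 + 28 = 591.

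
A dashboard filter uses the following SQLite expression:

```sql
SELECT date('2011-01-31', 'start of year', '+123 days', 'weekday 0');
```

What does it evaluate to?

`start of year` rewinds 2011-01-31 to 2011-01-01.
Applying '+123 days' to 2011-01-01: counting 123 days forward gives 2011-05-04.
`weekday 0` advances to the next Sunday; 2011-05-04 is a Wednesday, so it moves forward to 2011-05-08.

2011-05-08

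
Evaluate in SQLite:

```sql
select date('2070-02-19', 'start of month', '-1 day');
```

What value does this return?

2070-01-31

`start of month` rewinds 2070-02-19 to 2070-02-01.
Going back 1 day from 2070-02-01 reaches 2070-01-31 (last day of January, 31 days).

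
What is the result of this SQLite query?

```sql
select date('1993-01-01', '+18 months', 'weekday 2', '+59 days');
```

1994-09-02

Adding +18 months to 1993-01-01 gives 1994-07-01.
`weekday 2` advances to the next Tuesday; 1994-07-01 is a Friday, so it moves forward to 1994-07-05.
Applying '+59 days' to 1994-07-05: counting 59 days forward gives 1994-09-02.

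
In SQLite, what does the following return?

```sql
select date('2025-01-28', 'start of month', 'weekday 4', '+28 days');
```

2025-01-30

`start of month` rewinds 2025-01-28 to 2025-01-01.
`weekday 4` advances to the next Thursday; 2025-01-01 is a Wednesday, so it moves forward to 2025-01-02.
Advancing 28 more days within January lands on 2025-01-30.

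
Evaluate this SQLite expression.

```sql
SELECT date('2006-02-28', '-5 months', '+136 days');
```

2006-02-11

Adding -5 months to 2006-02-28 gives 2005-09-28.
Applying '+136 days' to 2005-09-28: counting 136 days forward gives 2006-02-11.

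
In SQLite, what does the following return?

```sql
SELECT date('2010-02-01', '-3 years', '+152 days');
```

Adding -3 years to 2010-02-01 gives 2007-02-01.
Applying '+152 days' to 2007-02-01: counting 152 days forward gives 2007-07-03.

2007-07-03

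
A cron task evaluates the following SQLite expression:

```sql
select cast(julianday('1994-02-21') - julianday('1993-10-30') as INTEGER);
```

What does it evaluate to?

114

1 day remains in October 1993 after the 30th (31 − 30).
November 1993: 30 days.
December 1993: 31 days.
January 1994: 31 days.
Then 21 days into February 1994.
Total: 1 + 30 + 31 + 31 + 21 = 114.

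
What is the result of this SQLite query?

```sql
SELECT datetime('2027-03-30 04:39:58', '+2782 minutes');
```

2027-04-01 03:01:58

2782 minutes = 46h 22m; +2782 minutes from 2027-03-30 04:39:58 is 2027-04-01 03:01:58 (crosses midnight).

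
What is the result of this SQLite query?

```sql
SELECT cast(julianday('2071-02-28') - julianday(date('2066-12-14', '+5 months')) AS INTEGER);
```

Adding +5 months to 2066-12-14 gives 2067-05-14.
17 days remain in May 2067 after the 14th (31 − 14).
Full months from June 2067 through January 2071 contribute their day counts.
Then 28 days into February 2071.
Total: 17 + 30 + 31 + 31 + 30 + 31 + 30 + 31 + 31 + 29 + 31 + 30 + 31 + 30 + 31 + 31 + 30 + 31 + 30 + 31 + 31 + 28 + 31 + 30 + 31 + 30 + 31 + 31 + 30 + 31 + 30 + 31 + 31 + 28 + 31 + 30 + 31 + 30 + 31 + 31 + 30 + 31 + 30 + 31 + 31 + 28 = 1386.

1386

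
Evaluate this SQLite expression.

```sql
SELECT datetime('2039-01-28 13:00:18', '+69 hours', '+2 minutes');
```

2039-01-31 10:02:18

+69 hours from 2039-01-28 13:00:18 is 2039-01-31 10:00:18 (crosses midnight).
+2 minutes from 2039-01-31 10:00:18 is 2039-01-31 10:02:18.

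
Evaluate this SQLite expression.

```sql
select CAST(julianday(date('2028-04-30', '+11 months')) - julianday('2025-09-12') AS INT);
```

1295

Adding +11 months to 2028-04-30 gives 2029-03-30.
18 days remain in September 2025 after the 12th (30 − 12).
Full months from October 2025 through February 2029 contribute their day counts.
Then 30 days into March 2029.
Total: 18 + 31 + 30 + 31 + 31 + 28 + 31 + 30 + 31 + 30 + 31 + 31 + 30 + 31 + 30 + 31 + 31 + 28 + 31 + 30 + 31 + 30 + 31 + 31 + 30 + 31 + 30 + 31 + 31 + 29 + 31 + 30 + 31 + 30 + 31 + 31 + 30 + 31 + 30 + 31 + 31 + 28 + 30 = 1295.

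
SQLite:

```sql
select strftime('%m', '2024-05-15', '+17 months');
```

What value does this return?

First apply '+17 months': 2024-05-15 → 2025-10-15.
`%m` extracts the 2-digit month (01-12): 10.

10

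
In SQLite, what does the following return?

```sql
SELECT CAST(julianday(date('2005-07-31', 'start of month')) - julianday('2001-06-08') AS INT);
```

`start of month` rewinds 2005-07-31 to 2005-07-01.
22 days remain in June 2001 after the 8th (30 − 8).
Full months from July 2001 through June 2005 contribute their day counts.
Then 1 day into July 2005.
Total: 22 + 31 + 31 + 30 + 31 + 30 + 31 + 31 + 28 + 31 + 30 + 31 + 30 + 31 + 31 + 30 + 31 + 30 + 31 + 31 + 28 + 31 + 30 + 31 + 30 + 31 + 31 + 30 + 31 + 30 + 31 + 31 + 29 + 31 + 30 + 31 + 30 + 31 + 31 + 30 + 31 + 30 + 31 + 31 + 28 + 31 + 30 + 31 + 30 + 1 = 1484.

1484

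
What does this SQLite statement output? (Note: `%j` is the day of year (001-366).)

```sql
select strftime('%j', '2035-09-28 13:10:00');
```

Day-of-year for 2035-09-28: days since 2035-01-01 inclusive = 271, zero-padded to 271.

271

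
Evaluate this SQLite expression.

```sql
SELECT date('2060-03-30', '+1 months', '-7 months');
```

Adding +1 month to 2060-03-30 gives 2060-04-30.
Adding -7 months to 2060-04-30 gives 2059-09-30.

2059-09-30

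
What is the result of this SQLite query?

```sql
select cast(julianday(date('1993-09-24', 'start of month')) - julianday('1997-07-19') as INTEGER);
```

`start of month` rewinds 1993-09-24 to 1993-09-01.
29 days remain in September 1993 after the 1st (30 − 1).
Full months from October 1993 through June 1997 contribute their day counts.
Then 19 days into July 1997.
Total: 29 + 31 + 30 + 31 + 31 + 28 + 31 + 30 + 31 + 30 + 31 + 31 + 30 + 31 + 30 + 31 + 31 + 28 + 31 + 30 + 31 + 30 + 31 + 31 + 30 + 31 + 30 + 31 + 31 + 29 + 31 + 30 + 31 + 30 + 31 + 31 + 30 + 31 + 30 + 31 + 31 + 28 + 31 + 30 + 31 + 30 + 19 = 1417.
The subtraction is earlier − later, so the result is −1417 → -1417.

-1417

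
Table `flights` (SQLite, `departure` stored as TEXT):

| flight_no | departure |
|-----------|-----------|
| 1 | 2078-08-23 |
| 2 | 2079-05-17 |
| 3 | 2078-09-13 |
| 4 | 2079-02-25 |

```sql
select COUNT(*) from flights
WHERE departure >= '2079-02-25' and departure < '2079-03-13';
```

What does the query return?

1

Rows in [2079-02-25, 2079-03-13): 2079-02-25 → 1 row.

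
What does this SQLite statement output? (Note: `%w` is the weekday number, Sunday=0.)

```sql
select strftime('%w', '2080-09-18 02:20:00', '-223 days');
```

4

First apply '-223 days': 2080-09-18 02:20:00 → 2080-02-08 02:20:00.
2080-02-08 is a Thursday; with Sunday=0 that is 4.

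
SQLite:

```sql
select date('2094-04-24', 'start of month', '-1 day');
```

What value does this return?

`start of month` rewinds 2094-04-24 to 2094-04-01.
Going back 1 day from 2094-04-01 reaches 2094-03-31 (last day of March, 31 days).

2094-03-31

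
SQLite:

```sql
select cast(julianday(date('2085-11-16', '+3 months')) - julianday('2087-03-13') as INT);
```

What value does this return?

-390

Adding +3 months to 2085-11-16 gives 2086-02-16.
12 days remain in February 2086 after the 16th (28 − 16).
Full months from March 2086 through February 2087 contribute their day counts.
Then 13 days into March 2087.
Total: 12 + 31 + 30 + 31 + 30 + 31 + 31 + 30 + 31 + 30 + 31 + 31 + 28 + 13 = 390.
The subtraction is earlier − later, so the result is −390 → -390.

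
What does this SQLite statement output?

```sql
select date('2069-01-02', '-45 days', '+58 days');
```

2069-01-15

Applying '-45 days' to 2069-01-02: counting 45 days back gives 2068-11-18.
Applying '+58 days' to 2068-11-18: counting 58 days forward gives 2069-01-15.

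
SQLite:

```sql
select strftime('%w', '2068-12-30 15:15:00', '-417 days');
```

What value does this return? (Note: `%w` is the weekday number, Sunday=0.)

First apply '-417 days': 2068-12-30 15:15:00 → 2067-11-09 15:15:00.
2067-11-09 is a Wednesday; with Sunday=0 that is 3.

3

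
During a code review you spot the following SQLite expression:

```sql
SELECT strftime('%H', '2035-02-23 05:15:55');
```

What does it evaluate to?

05

`%H` extracts the 2-digit hour (00-23): 05.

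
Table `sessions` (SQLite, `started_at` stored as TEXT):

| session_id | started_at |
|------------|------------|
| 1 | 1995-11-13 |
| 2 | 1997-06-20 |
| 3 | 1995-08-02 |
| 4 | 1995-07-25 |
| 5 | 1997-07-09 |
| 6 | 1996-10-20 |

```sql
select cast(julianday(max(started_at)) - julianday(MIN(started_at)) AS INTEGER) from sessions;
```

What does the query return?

715

MIN = 1995-07-25, MAX = 1997-07-09.
6 days remain in July 1995 after the 25th (31 − 25).
Full months from August 1995 through June 1997 contribute their day counts.
Then 9 days into July 1997.
Total: 6 + 31 + 30 + 31 + 30 + 31 + 31 + 29 + 31 + 30 + 31 + 30 + 31 + 31 + 30 + 31 + 30 + 31 + 31 + 28 + 31 + 30 + 31 + 30 + 9 = 715.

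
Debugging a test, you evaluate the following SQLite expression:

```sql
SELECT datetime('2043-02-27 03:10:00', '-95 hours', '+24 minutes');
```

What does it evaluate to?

2043-02-23 04:34:00

-95 hours from 2043-02-27 03:10:00 is 2043-02-23 04:10:00 (crosses midnight).
+24 minutes from 2043-02-23 04:10:00 is 2043-02-23 04:34:00.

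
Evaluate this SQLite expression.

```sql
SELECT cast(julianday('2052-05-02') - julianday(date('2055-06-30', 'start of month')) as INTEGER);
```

`start of month` rewinds 2055-06-30 to 2055-06-01.
29 days remain in May 2052 after the 2nd (31 − 2).
Full months from June 2052 through May 2055 contribute their day counts.
Then 1 day into June 2055.
Total: 29 + 30 + 31 + 31 + 30 + 31 + 30 + 31 + 31 + 28 + 31 + 30 + 31 + 30 + 31 + 31 + 30 + 31 + 30 + 31 + 31 + 28 + 31 + 30 + 31 + 30 + 31 + 31 + 30 + 31 + 30 + 31 + 31 + 28 + 31 + 30 + 31 + 1 = 1125.
The subtraction is earlier − later, so the result is −1125 → -1125.

-1125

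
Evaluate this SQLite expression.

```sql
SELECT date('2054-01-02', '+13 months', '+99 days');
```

Adding +13 months to 2054-01-02 gives 2055-02-02.
Applying '+99 days' to 2055-02-02: counting 99 days forward gives 2055-05-12.

2055-05-12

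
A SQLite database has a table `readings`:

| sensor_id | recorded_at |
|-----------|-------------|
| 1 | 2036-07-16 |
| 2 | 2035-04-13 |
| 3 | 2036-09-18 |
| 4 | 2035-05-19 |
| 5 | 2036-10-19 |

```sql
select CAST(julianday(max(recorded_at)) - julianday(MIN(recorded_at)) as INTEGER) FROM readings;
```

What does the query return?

MIN = 2035-04-13, MAX = 2036-10-19.
17 days remain in April 2035 after the 13th (30 − 13).
Full months from May 2035 through September 2036 contribute their day counts.
Then 19 days into October 2036.
Total: 17 + 31 + 30 + 31 + 31 + 30 + 31 + 30 + 31 + 31 + 29 + 31 + 30 + 31 + 30 + 31 + 31 + 30 + 19 = 555.

555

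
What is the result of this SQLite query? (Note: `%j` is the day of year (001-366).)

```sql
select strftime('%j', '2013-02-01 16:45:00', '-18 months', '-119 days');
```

094

First apply '-18 months', '-119 days': 2013-02-01 16:45:00 → 2011-04-04 16:45:00.
Day-of-year for 2011-04-04: days since 2011-01-01 inclusive = 94, zero-padded to 094.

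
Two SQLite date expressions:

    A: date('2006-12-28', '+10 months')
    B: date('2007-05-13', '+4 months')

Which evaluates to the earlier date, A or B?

A = 2007-10-28.
B = 2007-09-13.
B is earlier.

B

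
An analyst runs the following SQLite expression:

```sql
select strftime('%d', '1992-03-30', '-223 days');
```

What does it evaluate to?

First apply '-223 days': 1992-03-30 → 1991-08-20.
`%d` extracts the 2-digit day of month: 20.

20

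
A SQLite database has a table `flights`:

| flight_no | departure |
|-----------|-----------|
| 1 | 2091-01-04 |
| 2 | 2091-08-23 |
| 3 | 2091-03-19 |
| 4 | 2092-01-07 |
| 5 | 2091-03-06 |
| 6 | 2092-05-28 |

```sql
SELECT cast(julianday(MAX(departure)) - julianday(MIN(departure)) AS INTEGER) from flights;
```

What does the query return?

MIN = 2091-01-04, MAX = 2092-05-28.
27 days remain in January 2091 after the 4th (31 − 4).
Full months from February 2091 through April 2092 contribute their day counts.
Then 28 days into May 2092.
Total: 27 + 28 + 31 + 30 + 31 + 30 + 31 + 31 + 30 + 31 + 30 + 31 + 31 + 29 + 31 + 30 + 28 = 510.

510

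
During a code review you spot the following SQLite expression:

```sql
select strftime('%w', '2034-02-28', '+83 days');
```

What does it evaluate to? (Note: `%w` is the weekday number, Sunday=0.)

1

First apply '+83 days': 2034-02-28 → 2034-05-22.
2034-05-22 is a Monday; with Sunday=0 that is 1.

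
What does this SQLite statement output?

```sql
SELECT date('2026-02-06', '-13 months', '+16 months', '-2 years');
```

Adding -13 months to 2026-02-06 gives 2025-01-06.
Adding +16 months to 2025-01-06 gives 2026-05-06.
Adding -2 years to 2026-05-06 gives 2024-05-06.

2024-05-06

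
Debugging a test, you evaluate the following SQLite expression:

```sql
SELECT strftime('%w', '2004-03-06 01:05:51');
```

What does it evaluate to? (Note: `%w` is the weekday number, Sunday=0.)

6

2004-03-06 is a Saturday; with Sunday=0 that is 6.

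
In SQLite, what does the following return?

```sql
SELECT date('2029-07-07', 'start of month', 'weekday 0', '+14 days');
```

2029-07-15

`start of month` rewinds 2029-07-07 to 2029-07-01.
`weekday 0` advances to the next Sunday; 2029-07-01 is already a Sunday, so it stays at 2029-07-01.
Advancing 14 more days within July lands on 2029-07-15.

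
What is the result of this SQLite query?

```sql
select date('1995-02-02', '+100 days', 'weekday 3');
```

1995-05-17

Applying '+100 days' to 1995-02-02: counting 100 days forward gives 1995-05-13.
`weekday 3` advances to the next Wednesday; 1995-05-13 is a Saturday, so it moves forward to 1995-05-17.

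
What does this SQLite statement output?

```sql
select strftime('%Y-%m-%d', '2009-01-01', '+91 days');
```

2009-04-02

First apply '+91 days': 2009-01-01 → 2009-04-02.
`%Y-%m-%d` extracts the ISO date: 2009-04-02.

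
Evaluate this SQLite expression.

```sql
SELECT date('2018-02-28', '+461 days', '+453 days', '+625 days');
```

Applying '+461 days' to 2018-02-28: counting 461 days forward gives 2019-06-04.
Applying '+453 days' to 2019-06-04: counting 453 days forward gives 2020-08-30.
Applying '+625 days' to 2020-08-30: counting 625 days forward gives 2022-05-17.

2022-05-17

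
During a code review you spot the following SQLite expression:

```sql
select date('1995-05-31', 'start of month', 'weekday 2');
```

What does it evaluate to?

1995-05-02

`start of month` rewinds 1995-05-31 to 1995-05-01.
`weekday 2` advances to the next Tuesday; 1995-05-01 is a Monday, so it moves forward to 1995-05-02.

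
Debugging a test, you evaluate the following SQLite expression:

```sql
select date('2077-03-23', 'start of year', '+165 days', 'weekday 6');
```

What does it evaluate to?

`start of year` rewinds 2077-03-23 to 2077-01-01.
Applying '+165 days' to 2077-01-01: counting 165 days forward gives 2077-06-15.
`weekday 6` advances to the next Saturday; 2077-06-15 is a Tuesday, so it moves forward to 2077-06-19.

2077-06-19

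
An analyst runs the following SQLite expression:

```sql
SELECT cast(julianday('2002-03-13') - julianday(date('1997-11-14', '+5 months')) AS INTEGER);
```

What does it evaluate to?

1429

Adding +5 months to 1997-11-14 gives 1998-04-14.
16 days remain in April 1998 after the 14th (30 − 14).
Full months from May 1998 through February 2002 contribute their day counts.
Then 13 days into March 2002.
Total: 16 + 31 + 30 + 31 + 31 + 30 + 31 + 30 + 31 + 31 + 28 + 31 + 30 + 31 + 30 + 31 + 31 + 30 + 31 + 30 + 31 + 31 + 29 + 31 + 30 + 31 + 30 + 31 + 31 + 30 + 31 + 30 + 31 + 31 + 28 + 31 + 30 + 31 + 30 + 31 + 31 + 30 + 31 + 30 + 31 + 31 + 28 + 13 = 1429.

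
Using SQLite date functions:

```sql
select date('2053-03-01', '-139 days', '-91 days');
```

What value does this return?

Applying '-139 days' to 2053-03-01: counting 139 days back gives 2052-10-13.
Applying '-91 days' to 2052-10-13: counting 91 days back gives 2052-07-14.

2052-07-14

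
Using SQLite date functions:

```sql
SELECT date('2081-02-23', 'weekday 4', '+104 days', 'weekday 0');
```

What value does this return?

`weekday 4` advances to the next Thursday; 2081-02-23 is a Sunday, so it moves forward to 2081-02-27.
Applying '+104 days' to 2081-02-27: counting 104 days forward gives 2081-06-11.
`weekday 0` advances to the next Sunday; 2081-06-11 is a Wednesday, so it moves forward to 2081-06-15.

2081-06-15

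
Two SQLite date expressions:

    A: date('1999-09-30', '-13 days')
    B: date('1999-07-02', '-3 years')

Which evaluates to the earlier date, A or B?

A = 1999-09-17.
B = 1996-07-02.
B is earlier.

B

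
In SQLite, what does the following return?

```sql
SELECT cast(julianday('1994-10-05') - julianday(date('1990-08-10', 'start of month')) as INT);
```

`start of month` rewinds 1990-08-10 to 1990-08-01.
30 days remain in August 1990 after the 1st (31 − 1).
Full months from September 1990 through September 1994 contribute their day counts.
Then 5 days into October 1994.
Total: 30 + 30 + 31 + 30 + 31 + 31 + 28 + 31 + 30 + 31 + 30 + 31 + 31 + 30 + 31 + 30 + 31 + 31 + 29 + 31 + 30 + 31 + 30 + 31 + 31 + 30 + 31 + 30 + 31 + 31 + 28 + 31 + 30 + 31 + 30 + 31 + 31 + 30 + 31 + 30 + 31 + 31 + 28 + 31 + 30 + 31 + 30 + 31 + 31 + 30 + 5 = 1526.

1526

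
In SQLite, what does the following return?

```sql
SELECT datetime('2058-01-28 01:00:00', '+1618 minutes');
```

2058-01-29 03:58:00

1618 minutes = 26h 58m; +1618 minutes from 2058-01-28 01:00:00 is 2058-01-29 03:58:00 (crosses midnight).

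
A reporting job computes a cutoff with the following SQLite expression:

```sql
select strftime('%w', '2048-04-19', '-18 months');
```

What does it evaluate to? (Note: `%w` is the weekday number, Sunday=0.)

First apply '-18 months': 2048-04-19 → 2046-10-19.
2046-10-19 is a Friday; with Sunday=0 that is 5.

5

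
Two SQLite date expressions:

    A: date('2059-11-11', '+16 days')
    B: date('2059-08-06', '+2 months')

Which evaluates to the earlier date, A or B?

B

A = 2059-11-27.
B = 2059-10-06.
B is earlier.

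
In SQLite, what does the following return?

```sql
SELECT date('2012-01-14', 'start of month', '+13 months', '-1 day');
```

2013-01-31

`start of month` rewinds 2012-01-14 to 2012-01-01.
Adding +13 months to 2012-01-01 gives 2013-02-01.
Going back 1 day from 2013-02-01 reaches 2013-01-31 (last day of January, 31 days).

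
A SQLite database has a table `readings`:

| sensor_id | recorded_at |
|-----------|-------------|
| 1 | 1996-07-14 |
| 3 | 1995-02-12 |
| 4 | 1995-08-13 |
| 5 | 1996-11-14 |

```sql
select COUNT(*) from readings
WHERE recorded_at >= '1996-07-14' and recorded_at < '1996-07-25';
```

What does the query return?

1

Rows in [1996-07-14, 1996-07-25): 1996-07-14 → 1 row.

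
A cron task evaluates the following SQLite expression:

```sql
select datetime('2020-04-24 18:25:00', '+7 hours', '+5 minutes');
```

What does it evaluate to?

2020-04-25 01:30:00

+7 hours from 2020-04-24 18:25:00 is 2020-04-25 01:25:00 (crosses midnight).
+5 minutes from 2020-04-25 01:25:00 is 2020-04-25 01:30:00.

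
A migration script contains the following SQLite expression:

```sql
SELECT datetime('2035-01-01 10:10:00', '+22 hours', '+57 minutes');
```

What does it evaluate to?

2035-01-02 09:07:00

+22 hours from 2035-01-01 10:10:00 is 2035-01-02 08:10:00 (crosses midnight).
+57 minutes from 2035-01-02 08:10:00 is 2035-01-02 09:07:00.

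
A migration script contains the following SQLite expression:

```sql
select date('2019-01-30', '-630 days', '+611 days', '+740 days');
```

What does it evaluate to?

2021-01-20

Applying '-630 days' to 2019-01-30: counting 630 days back gives 2017-05-10.
Applying '+611 days' to 2017-05-10: counting 611 days forward gives 2019-01-11.
Applying '+740 days' to 2019-01-11: counting 740 days forward gives 2021-01-20.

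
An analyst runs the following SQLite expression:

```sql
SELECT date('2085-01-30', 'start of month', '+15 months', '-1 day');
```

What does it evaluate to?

2086-03-31

`start of month` rewinds 2085-01-30 to 2085-01-01.
Adding +15 months to 2085-01-01 gives 2086-04-01.
Going back 1 day from 2086-04-01 reaches 2086-03-31 (last day of March, 31 days).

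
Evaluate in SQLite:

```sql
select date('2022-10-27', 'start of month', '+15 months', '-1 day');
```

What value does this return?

`start of month` rewinds 2022-10-27 to 2022-10-01.
Adding +15 months to 2022-10-01 gives 2024-01-01.
Going back 1 day from 2024-01-01 reaches 2023-12-31 (last day of December, 31 days).

2023-12-31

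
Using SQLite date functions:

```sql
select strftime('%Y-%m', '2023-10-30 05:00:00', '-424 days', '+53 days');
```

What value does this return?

2022-10

First apply '-424 days', '+53 days': 2023-10-30 05:00:00 → 2022-10-24 05:00:00.
`%Y-%m` extracts the year-month: 2022-10.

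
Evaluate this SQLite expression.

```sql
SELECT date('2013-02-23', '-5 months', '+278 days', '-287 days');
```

Adding -5 months to 2013-02-23 gives 2012-09-23.
Applying '+278 days' to 2012-09-23: counting 278 days forward gives 2013-06-28.
Applying '-287 days' to 2013-06-28: counting 287 days back gives 2012-09-14.

2012-09-14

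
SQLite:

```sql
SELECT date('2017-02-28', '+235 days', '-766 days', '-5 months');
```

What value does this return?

2015-04-16

Applying '+235 days' to 2017-02-28: counting 235 days forward gives 2017-10-21.
Applying '-766 days' to 2017-10-21: counting 766 days back gives 2015-09-16.
Adding -5 months to 2015-09-16 gives 2015-04-16.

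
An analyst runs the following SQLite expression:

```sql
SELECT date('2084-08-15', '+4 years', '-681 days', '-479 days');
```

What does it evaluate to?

2085-06-12

Adding +4 years to 2084-08-15 gives 2088-08-15.
Applying '-681 days' to 2088-08-15: counting 681 days back gives 2086-10-04.
Applying '-479 days' to 2086-10-04: counting 479 days back gives 2085-06-12.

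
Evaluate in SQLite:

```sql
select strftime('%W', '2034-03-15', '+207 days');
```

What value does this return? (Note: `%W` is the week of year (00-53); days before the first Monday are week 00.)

First apply '+207 days': 2034-03-15 → 2034-10-08.
2034-10-08 is a Sunday. SQLite's %W counts Mondays since the year started; the result is 40.

40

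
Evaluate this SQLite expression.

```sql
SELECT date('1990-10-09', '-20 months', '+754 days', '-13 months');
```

1990-02-05

Adding -20 months to 1990-10-09 gives 1989-02-09.
Applying '+754 days' to 1989-02-09: counting 754 days forward gives 1991-03-05.
Adding -13 months to 1991-03-05 gives 1990-02-05.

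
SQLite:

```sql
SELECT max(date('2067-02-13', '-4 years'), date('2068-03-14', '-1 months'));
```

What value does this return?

date('2067-02-13', '-4 years') → 2063-02-13.
date('2068-03-14', '-1 months') → 2068-02-14.
Later of the two is 2068-02-14.

2068-02-14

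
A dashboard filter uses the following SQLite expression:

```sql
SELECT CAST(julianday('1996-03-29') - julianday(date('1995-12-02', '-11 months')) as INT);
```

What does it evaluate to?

452

Adding -11 months to 1995-12-02 gives 1995-01-02.
29 days remain in January 1995 after the 2nd (31 − 2).
Full months from February 1995 through February 1996 contribute their day counts.
Then 29 days into March 1996.
Total: 29 + 28 + 31 + 30 + 31 + 30 + 31 + 31 + 30 + 31 + 30 + 31 + 31 + 29 + 29 = 452.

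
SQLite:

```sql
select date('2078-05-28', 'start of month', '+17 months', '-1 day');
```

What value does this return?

`start of month` rewinds 2078-05-28 to 2078-05-01.
Adding +17 months to 2078-05-01 gives 2079-10-01.
Going back 1 day from 2079-10-01 reaches 2079-09-30 (last day of September, 30 days).

2079-09-30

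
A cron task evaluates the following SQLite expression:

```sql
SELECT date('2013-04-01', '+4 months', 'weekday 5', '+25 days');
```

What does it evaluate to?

Adding +4 months to 2013-04-01 gives 2013-08-01.
`weekday 5` advances to the next Friday; 2013-08-01 is a Thursday, so it moves forward to 2013-08-02.
Advancing 25 more days within August lands on 2013-08-27.

2013-08-27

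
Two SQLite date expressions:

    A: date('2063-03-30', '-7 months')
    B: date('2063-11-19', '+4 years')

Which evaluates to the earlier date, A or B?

A = 2062-08-30.
B = 2067-11-19.
A is earlier.

A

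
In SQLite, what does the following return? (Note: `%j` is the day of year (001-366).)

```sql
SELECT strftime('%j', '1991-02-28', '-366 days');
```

First apply '-366 days': 1991-02-28 → 1990-02-27.
Day-of-year for 1990-02-27: days since 1990-01-01 inclusive = 58, zero-padded to 058.

058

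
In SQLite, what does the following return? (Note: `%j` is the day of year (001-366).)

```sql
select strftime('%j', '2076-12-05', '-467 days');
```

First apply '-467 days': 2076-12-05 → 2075-08-26.
Day-of-year for 2075-08-26: days since 2075-01-01 inclusive = 238, zero-padded to 238.

238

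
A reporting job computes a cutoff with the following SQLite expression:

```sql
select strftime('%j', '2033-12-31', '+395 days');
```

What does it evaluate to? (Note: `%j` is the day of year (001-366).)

030

First apply '+395 days': 2033-12-31 → 2035-01-30.
Day-of-year for 2035-01-30: days since 2035-01-01 inclusive = 30, zero-padded to 030.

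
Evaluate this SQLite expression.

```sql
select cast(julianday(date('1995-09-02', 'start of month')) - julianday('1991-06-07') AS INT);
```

1547

`start of month` rewinds 1995-09-02 to 1995-09-01.
23 days remain in June 1991 after the 7th (30 − 7).
Full months from July 1991 through August 1995 contribute their day counts.
Then 1 day into September 1995.
Total: 23 + 31 + 31 + 30 + 31 + 30 + 31 + 31 + 29 + 31 + 30 + 31 + 30 + 31 + 31 + 30 + 31 + 30 + 31 + 31 + 28 + 31 + 30 + 31 + 30 + 31 + 31 + 30 + 31 + 30 + 31 + 31 + 28 + 31 + 30 + 31 + 30 + 31 + 31 + 30 + 31 + 30 + 31 + 31 + 28 + 31 + 30 + 31 + 30 + 31 + 31 + 1 = 1547.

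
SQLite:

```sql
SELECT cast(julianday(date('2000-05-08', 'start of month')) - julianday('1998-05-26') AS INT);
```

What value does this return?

`start of month` rewinds 2000-05-08 to 2000-05-01.
5 days remain in May 1998 after the 26th (31 − 26).
Full months from June 1998 through April 2000 contribute their day counts.
Then 1 day into May 2000.
Total: 5 + 30 + 31 + 31 + 30 + 31 + 30 + 31 + 31 + 28 + 31 + 30 + 31 + 30 + 31 + 31 + 30 + 31 + 30 + 31 + 31 + 29 + 31 + 30 + 1 = 706.

706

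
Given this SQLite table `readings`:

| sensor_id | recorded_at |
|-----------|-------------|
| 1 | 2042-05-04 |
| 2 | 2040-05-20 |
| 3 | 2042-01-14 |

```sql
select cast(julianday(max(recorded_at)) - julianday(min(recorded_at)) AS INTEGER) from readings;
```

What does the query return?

714

MIN = 2040-05-20, MAX = 2042-05-04.
11 days remain in May 2040 after the 20th (31 − 20).
Full months from June 2040 through April 2042 contribute their day counts.
Then 4 days into May 2042.
Total: 11 + 30 + 31 + 31 + 30 + 31 + 30 + 31 + 31 + 28 + 31 + 30 + 31 + 30 + 31 + 31 + 30 + 31 + 30 + 31 + 31 + 28 + 31 + 30 + 4 = 714.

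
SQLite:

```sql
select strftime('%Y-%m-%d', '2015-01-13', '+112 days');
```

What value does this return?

2015-05-05

First apply '+112 days': 2015-01-13 → 2015-05-05.
`%Y-%m-%d` extracts the ISO date: 2015-05-05.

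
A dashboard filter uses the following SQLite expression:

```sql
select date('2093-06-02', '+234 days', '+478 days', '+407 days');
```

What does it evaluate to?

Applying '+234 days' to 2093-06-02: counting 234 days forward gives 2094-01-22.
Applying '+478 days' to 2094-01-22: counting 478 days forward gives 2095-05-15.
Applying '+407 days' to 2095-05-15: counting 407 days forward gives 2096-06-25.

2096-06-25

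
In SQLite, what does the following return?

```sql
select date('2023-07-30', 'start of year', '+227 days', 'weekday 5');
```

`start of year` rewinds 2023-07-30 to 2023-01-01.
Applying '+227 days' to 2023-01-01: counting 227 days forward gives 2023-08-16.
`weekday 5` advances to the next Friday; 2023-08-16 is a Wednesday, so it moves forward to 2023-08-18.

2023-08-18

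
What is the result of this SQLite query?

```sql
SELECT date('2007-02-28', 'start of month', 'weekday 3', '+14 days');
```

`start of month` rewinds 2007-02-28 to 2007-02-01.
`weekday 3` advances to the next Wednesday; 2007-02-01 is a Thursday, so it moves forward to 2007-02-07.
Advancing 14 more days within February lands on 2007-02-21.

2007-02-21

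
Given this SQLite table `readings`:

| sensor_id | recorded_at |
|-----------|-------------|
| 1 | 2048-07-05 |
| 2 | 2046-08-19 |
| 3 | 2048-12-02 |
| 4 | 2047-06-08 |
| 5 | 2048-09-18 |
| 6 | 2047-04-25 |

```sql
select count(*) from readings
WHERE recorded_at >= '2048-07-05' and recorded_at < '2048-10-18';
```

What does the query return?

2

Rows in [2048-07-05, 2048-10-18): 2048-07-05, 2048-09-18 → 2 rows.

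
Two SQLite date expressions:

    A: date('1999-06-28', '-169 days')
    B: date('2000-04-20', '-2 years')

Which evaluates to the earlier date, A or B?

B

A = 1999-01-10.
B = 1998-04-20.
B is earlier.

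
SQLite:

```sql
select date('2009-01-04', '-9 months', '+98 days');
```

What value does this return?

Adding -9 months to 2009-01-04 gives 2008-04-04.
Applying '+98 days' to 2008-04-04: counting 98 days forward gives 2008-07-11.

2008-07-11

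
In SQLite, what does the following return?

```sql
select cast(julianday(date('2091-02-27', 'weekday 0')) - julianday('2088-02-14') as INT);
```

1114

`weekday 0` advances to the next Sunday; 2091-02-27 is a Tuesday, so it moves forward to 2091-03-04.
15 days remain in February 2088 after the 14th (29 − 14).
Full months from March 2088 through February 2091 contribute their day counts.
Then 4 days into March 2091.
Total: 15 + 31 + 30 + 31 + 30 + 31 + 31 + 30 + 31 + 30 + 31 + 31 + 28 + 31 + 30 + 31 + 30 + 31 + 31 + 30 + 31 + 30 + 31 + 31 + 28 + 31 + 30 + 31 + 30 + 31 + 31 + 30 + 31 + 30 + 31 + 31 + 28 + 4 = 1114.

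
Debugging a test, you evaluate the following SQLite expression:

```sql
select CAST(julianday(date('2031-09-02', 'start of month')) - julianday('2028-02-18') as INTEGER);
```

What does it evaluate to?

`start of month` rewinds 2031-09-02 to 2031-09-01.
11 days remain in February 2028 after the 18th (29 − 18).
Full months from March 2028 through August 2031 contribute their day counts.
Then 1 day into September 2031.
Total: 11 + 31 + 30 + 31 + 30 + 31 + 31 + 30 + 31 + 30 + 31 + 31 + 28 + 31 + 30 + 31 + 30 + 31 + 31 + 30 + 31 + 30 + 31 + 31 + 28 + 31 + 30 + 31 + 30 + 31 + 31 + 30 + 31 + 30 + 31 + 31 + 28 + 31 + 30 + 31 + 30 + 31 + 31 + 1 = 1291.

1291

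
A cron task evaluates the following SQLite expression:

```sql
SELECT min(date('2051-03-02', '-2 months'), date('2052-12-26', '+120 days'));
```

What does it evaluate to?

2051-01-02

date('2051-03-02', '-2 months') → 2051-01-02.
date('2052-12-26', '+120 days') → 2053-04-25.
Earlier of the two is 2051-01-02.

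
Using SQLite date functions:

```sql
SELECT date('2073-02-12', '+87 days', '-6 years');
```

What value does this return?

Applying '+87 days' to 2073-02-12: counting 87 days forward gives 2073-05-10.
Adding -6 years to 2073-05-10 gives 2067-05-10.

2067-05-10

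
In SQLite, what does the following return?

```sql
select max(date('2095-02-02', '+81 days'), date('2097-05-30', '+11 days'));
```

2097-06-10

date('2095-02-02', '+81 days') → 2095-04-24.
date('2097-05-30', '+11 days') → 2097-06-10.
Later of the two is 2097-06-10.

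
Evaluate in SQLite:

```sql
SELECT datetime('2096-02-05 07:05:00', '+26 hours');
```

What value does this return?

2096-02-06 09:05:00

+26 hours from 2096-02-05 07:05:00 is 2096-02-06 09:05:00 (crosses midnight).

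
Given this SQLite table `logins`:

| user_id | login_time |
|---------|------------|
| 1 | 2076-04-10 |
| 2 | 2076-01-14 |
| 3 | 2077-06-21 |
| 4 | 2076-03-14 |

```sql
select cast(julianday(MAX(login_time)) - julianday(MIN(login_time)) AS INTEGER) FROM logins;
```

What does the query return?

524

MIN = 2076-01-14, MAX = 2077-06-21.
17 days remain in January 2076 after the 14th (31 − 14).
Full months from February 2076 through May 2077 contribute their day counts.
Then 21 days into June 2077.
Total: 17 + 29 + 31 + 30 + 31 + 30 + 31 + 31 + 30 + 31 + 30 + 31 + 31 + 28 + 31 + 30 + 31 + 21 = 524.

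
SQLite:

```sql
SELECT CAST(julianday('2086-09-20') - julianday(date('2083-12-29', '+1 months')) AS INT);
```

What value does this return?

Adding +1 month to 2083-12-29 gives 2084-01-29.
2 days remain in January 2084 after the 29th (31 − 29).
Full months from February 2084 through August 2086 contribute their day counts.
Then 20 days into September 2086.
Total: 2 + 29 + 31 + 30 + 31 + 30 + 31 + 31 + 30 + 31 + 30 + 31 + 31 + 28 + 31 + 30 + 31 + 30 + 31 + 31 + 30 + 31 + 30 + 31 + 31 + 28 + 31 + 30 + 31 + 30 + 31 + 31 + 20 = 965.

965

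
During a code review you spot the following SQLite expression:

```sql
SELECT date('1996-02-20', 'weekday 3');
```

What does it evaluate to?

1996-02-21

`weekday 3` advances to the next Wednesday; 1996-02-20 is a Tuesday, so it moves forward to 1996-02-21.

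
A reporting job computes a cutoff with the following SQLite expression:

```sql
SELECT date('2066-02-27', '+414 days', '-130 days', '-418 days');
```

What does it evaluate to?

2065-10-16

Applying '+414 days' to 2066-02-27: counting 414 days forward gives 2067-04-17.
Applying '-130 days' to 2067-04-17: counting 130 days back gives 2066-12-08.
Applying '-418 days' to 2066-12-08: counting 418 days back gives 2065-10-16.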